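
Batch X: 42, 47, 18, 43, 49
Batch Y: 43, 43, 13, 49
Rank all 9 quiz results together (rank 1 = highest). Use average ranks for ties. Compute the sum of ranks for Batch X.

Sorted (descending): 49, 49, 47, 43, 43, 43, 42, 18, 13
The 2 values of 49 occupy positions 1–2 → average rank (1+2)/2 = 1.5.
The 3 values of 43 occupy positions 4–6 → average rank 5.
Batch X values → pooled ranks: 42→7, 47→3, 18→8, 43→5, 49→1.5
Rank sum = 7 + 3 + 8 + 5 + 1.5 = 24.5

24.5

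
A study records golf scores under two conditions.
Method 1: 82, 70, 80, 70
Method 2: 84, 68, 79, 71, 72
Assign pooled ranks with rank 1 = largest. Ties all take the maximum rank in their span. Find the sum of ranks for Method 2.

Sorted (descending): 84, 82, 80, 79, 72, 71, 70, 70, 68
The 2 values of 70 occupy positions 7–8 → each gets rank 8.
Method 2 values → pooled ranks: 84→1, 68→9, 79→4, 71→6, 72→5
Rank sum = 1 + 9 + 4 + 6 + 5 = 25

25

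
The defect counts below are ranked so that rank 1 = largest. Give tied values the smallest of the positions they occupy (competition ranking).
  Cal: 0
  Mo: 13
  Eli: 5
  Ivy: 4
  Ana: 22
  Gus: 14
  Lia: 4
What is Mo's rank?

3

Sorted (descending): 22, 14, 13, 5, 4, 4, 0
The 2 values of 4 occupy positions 5–6 → each gets rank 5.
Mo has value 13 → rank 3.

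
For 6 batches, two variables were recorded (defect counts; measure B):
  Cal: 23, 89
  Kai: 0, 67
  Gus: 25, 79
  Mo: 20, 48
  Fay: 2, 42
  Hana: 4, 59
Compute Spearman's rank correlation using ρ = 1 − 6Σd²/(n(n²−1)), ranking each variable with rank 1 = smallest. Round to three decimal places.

Ranks of variable 1: 5, 1, 6, 4, 2, 3
Ranks of variable 2: 6, 4, 5, 2, 1, 3
d = r₁ − r₂: -1, -3, 1, 2, 1, 0
d²: 1, 9, 1, 4, 1, 0; Σd² = 16
ρ = 1 − 6·16/(6·35) = 1 − 96/210 = 0.543

0.543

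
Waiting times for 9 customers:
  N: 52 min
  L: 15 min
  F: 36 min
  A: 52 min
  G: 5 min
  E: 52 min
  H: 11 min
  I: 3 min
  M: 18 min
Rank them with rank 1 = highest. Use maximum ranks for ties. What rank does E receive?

3

Sorted (descending): 52, 52, 52, 36, 18, 15, 11, 5, 3
The 3 values of 52 occupy positions 1–3 → each gets rank 3.
E has value 52 min → rank 3.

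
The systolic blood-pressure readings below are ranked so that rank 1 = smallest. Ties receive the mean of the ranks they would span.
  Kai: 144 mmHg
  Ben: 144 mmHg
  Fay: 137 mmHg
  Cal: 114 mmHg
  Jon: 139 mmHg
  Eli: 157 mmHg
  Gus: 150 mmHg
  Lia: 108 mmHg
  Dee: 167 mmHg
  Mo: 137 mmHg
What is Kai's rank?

6.5

Sorted (ascending): 108, 114, 137, 137, 139, 144, 144, 150, 157, 167
The 2 values of 137 occupy positions 3–4 → average rank (3+4)/2 = 3.5.
The 2 values of 144 occupy positions 6–7 → average rank (6+7)/2 = 6.5.
Kai has value 144 mmHg → rank 6.5.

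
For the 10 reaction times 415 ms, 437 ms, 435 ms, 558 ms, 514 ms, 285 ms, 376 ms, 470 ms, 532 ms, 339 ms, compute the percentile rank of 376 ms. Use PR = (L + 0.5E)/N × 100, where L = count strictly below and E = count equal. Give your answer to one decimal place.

N = 10.
Strictly below 376: 2. Equal to 376: 1.
PR = (2 + 0.5·1)/10 × 100 = 25.0

25.0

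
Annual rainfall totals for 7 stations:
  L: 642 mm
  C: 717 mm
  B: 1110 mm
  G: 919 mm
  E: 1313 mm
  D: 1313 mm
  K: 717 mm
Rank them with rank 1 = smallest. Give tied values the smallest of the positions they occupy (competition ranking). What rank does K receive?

Sorted (ascending): 642, 717, 717, 919, 1110, 1313, 1313
The 2 values of 717 occupy positions 2–3 → each gets rank 2.
The 2 values of 1313 occupy positions 6–7 → each gets rank 6.
K has value 717 mm → rank 2.

2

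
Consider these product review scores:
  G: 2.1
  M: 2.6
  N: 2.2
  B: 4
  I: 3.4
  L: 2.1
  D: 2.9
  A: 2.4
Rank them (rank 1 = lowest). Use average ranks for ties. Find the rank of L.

Sorted (ascending): 2.1, 2.1, 2.2, 2.4, 2.6, 2.9, 3.4, 4
The 2 values of 2.1 occupy positions 1–2 → average rank (1+2)/2 = 1.5.
L has value 2.1 → rank 1.5.

1.5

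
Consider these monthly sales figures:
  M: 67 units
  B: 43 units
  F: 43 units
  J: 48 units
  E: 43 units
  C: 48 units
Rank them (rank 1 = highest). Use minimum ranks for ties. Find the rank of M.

Sorted (descending): 67, 48, 48, 43, 43, 43
The 2 values of 48 occupy positions 2–3 → each gets rank 2.
The 3 values of 43 occupy positions 4–6 → each gets rank 4.
M has value 67 units → rank 1.

1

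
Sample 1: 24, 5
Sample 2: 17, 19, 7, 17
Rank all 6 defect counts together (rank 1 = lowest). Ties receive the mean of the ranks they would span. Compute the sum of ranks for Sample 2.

14

Sorted (ascending): 5, 7, 17, 17, 19, 24
The 2 values of 17 occupy positions 3–4 → average rank (3+4)/2 = 3.5.
Sample 2 values → pooled ranks: 17→3.5, 19→5, 7→2, 17→3.5
Rank sum = 3.5 + 5 + 2 + 3.5 = 14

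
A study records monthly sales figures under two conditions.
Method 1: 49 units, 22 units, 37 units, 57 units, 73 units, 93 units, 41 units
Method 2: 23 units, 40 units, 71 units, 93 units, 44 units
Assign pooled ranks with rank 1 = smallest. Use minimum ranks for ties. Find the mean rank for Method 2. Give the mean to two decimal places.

6.40

Sorted (ascending): 22, 23, 37, 40, 41, 44, 49, 57, 71, 73, 93, 93
The 2 values of 93 occupy positions 11–12 → each gets rank 11.
Method 2 values → pooled ranks: 23→2, 40→4, 71→9, 93→11, 44→6
Mean rank = (2 + 4 + 9 + 11 + 6) / 5 = 6.40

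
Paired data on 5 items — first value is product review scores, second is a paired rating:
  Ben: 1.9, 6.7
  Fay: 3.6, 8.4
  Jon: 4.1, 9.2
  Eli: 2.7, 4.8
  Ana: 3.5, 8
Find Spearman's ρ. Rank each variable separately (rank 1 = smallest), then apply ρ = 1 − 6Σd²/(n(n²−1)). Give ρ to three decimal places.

0.900

Ranks of variable 1: 1, 4, 5, 2, 3
Ranks of variable 2: 2, 4, 5, 1, 3
d = r₁ − r₂: -1, 0, 0, 1, 0
d²: 1, 0, 0, 1, 0; Σd² = 2
ρ = 1 − 6·2/(5·24) = 1 − 12/120 = 0.900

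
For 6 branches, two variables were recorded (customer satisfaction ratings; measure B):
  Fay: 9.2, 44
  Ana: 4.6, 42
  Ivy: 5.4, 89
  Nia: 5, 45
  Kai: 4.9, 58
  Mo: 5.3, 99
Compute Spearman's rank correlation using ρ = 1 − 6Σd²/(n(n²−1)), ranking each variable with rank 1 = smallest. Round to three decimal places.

0.314

Ranks of variable 1: 6, 1, 5, 3, 2, 4
Ranks of variable 2: 2, 1, 5, 3, 4, 6
d = r₁ − r₂: 4, 0, 0, 0, -2, -2
d²: 16, 0, 0, 0, 4, 4; Σd² = 24
ρ = 1 − 6·24/(6·35) = 1 − 144/210 = 0.314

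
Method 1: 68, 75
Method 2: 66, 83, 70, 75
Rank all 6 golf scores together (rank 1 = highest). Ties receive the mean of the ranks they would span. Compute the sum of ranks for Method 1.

Sorted (descending): 83, 75, 75, 70, 68, 66
The 2 values of 75 occupy positions 2–3 → average rank (2+3)/2 = 2.5.
Method 1 values → pooled ranks: 68→5, 75→2.5
Rank sum = 5 + 2.5 = 7.5

7.5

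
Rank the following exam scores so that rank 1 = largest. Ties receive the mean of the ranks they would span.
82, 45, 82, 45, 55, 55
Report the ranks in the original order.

Sorted (descending): 82, 82, 55, 55, 45, 45
The 2 values of 82 occupy positions 1–2 → average rank (1+2)/2 = 1.5.
The 2 values of 55 occupy positions 3–4 → average rank (3+4)/2 = 3.5.
The 2 values of 45 occupy positions 5–6 → average rank (5+6)/2 = 5.5.

1.5, 5.5, 1.5, 5.5, 3.5, 3.5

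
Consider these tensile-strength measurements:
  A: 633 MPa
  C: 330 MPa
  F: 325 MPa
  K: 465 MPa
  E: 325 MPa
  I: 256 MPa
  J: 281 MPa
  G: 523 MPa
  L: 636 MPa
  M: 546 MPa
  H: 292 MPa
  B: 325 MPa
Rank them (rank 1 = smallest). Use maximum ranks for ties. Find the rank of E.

6

Sorted (ascending): 256, 281, 292, 325, 325, 325, 330, 465, 523, 546, 633, 636
The 3 values of 325 occupy positions 4–6 → each gets rank 6.
E has value 325 MPa → rank 6.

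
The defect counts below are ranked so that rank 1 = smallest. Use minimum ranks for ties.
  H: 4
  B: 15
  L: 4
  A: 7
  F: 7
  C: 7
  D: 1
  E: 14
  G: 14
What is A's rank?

4

Sorted (ascending): 1, 4, 4, 7, 7, 7, 14, 14, 15
The 2 values of 4 occupy positions 2–3 → each gets rank 2.
The 3 values of 7 occupy positions 4–6 → each gets rank 4.
The 2 values of 14 occupy positions 7–8 → each gets rank 7.
A has value 7 → rank 4.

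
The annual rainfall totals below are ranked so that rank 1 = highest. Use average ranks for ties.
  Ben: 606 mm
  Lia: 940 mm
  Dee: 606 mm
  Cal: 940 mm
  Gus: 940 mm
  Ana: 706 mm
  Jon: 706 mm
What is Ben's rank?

6.5

Sorted (descending): 940, 940, 940, 706, 706, 606, 606
The 3 values of 940 occupy positions 1–3 → average rank 2.
The 2 values of 706 occupy positions 4–5 → average rank (4+5)/2 = 4.5.
The 2 values of 606 occupy positions 6–7 → average rank (6+7)/2 = 6.5.
Ben has value 606 mm → rank 6.5.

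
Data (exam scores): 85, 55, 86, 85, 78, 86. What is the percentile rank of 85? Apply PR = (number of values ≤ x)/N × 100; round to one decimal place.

N = 6.
Strictly below 85: 2. Equal to 85: 2.
PR = 4/6 × 100 = 66.7

66.7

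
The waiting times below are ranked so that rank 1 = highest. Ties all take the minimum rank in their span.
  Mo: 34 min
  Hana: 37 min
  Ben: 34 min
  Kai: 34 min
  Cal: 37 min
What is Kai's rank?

3

Sorted (descending): 37, 37, 34, 34, 34
The 2 values of 37 occupy positions 1–2 → each gets rank 1.
The 3 values of 34 occupy positions 3–5 → each gets rank 3.
Kai has value 34 min → rank 3.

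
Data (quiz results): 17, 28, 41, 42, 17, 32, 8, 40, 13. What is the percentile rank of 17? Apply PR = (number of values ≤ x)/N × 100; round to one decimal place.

44.4

N = 9.
Strictly below 17: 2. Equal to 17: 2.
PR = 4/9 × 100 = 44.4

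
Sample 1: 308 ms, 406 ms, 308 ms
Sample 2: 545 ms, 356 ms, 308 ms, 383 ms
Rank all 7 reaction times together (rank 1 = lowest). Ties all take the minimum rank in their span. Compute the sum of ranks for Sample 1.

8

Sorted (ascending): 308, 308, 308, 356, 383, 406, 545
The 3 values of 308 occupy positions 1–3 → each gets rank 1.
Sample 1 values → pooled ranks: 308→1, 406→6, 308→1
Rank sum = 1 + 6 + 1 = 8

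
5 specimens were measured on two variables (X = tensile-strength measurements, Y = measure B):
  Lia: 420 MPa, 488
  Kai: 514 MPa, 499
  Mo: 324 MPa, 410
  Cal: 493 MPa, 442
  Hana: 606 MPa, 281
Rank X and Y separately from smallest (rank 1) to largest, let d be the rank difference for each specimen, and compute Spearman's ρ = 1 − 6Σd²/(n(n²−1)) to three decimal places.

-0.100

Ranks of variable 1: 2, 4, 1, 3, 5
Ranks of variable 2: 4, 5, 2, 3, 1
d = r₁ − r₂: -2, -1, -1, 0, 4
d²: 4, 1, 1, 0, 16; Σd² = 22
ρ = 1 − 6·22/(5·24) = 1 − 132/120 = -0.100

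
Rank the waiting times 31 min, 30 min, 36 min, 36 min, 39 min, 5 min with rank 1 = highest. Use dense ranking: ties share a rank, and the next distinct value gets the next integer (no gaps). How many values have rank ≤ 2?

3

Sorted (descending): 39, 36, 36, 31, 30, 5
The 2 values of 36 share dense rank 2.
Remaining distinct values take the next consecutive integers.
Ranks ≤ 2: {1, 2, 2} → 3 values.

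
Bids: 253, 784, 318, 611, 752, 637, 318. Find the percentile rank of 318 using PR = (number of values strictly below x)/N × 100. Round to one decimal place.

14.3

N = 7.
Strictly below 318: 1. Equal to 318: 2.
PR = 1/7 × 100 = 14.3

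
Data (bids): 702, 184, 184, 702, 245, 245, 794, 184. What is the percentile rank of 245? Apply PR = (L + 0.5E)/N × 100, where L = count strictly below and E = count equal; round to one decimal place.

N = 8.
Strictly below 245: 3. Equal to 245: 2.
PR = (3 + 0.5·2)/8 × 100 = 50.0

50.0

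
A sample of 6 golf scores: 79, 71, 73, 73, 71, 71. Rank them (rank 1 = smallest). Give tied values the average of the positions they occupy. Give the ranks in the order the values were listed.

Sorted (ascending): 71, 71, 71, 73, 73, 79
The 3 values of 71 occupy positions 1–3 → average rank 2.
The 2 values of 73 occupy positions 4–5 → average rank (4+5)/2 = 4.5.

6, 2, 4.5, 4.5, 2, 2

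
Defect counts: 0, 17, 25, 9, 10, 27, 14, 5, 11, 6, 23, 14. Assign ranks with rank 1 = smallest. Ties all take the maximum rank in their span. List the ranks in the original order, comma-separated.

1, 9, 11, 4, 5, 12, 8, 2, 6, 3, 10, 8

Sorted (ascending): 0, 5, 6, 9, 10, 11, 14, 14, 17, 23, 25, 27
The 2 values of 14 occupy positions 7–8 → each gets rank 8.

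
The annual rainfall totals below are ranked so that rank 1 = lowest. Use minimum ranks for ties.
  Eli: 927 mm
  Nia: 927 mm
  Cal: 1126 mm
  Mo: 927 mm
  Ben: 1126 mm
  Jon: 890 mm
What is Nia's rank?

2

Sorted (ascending): 890, 927, 927, 927, 1126, 1126
The 3 values of 927 occupy positions 2–4 → each gets rank 2.
The 2 values of 1126 occupy positions 5–6 → each gets rank 5.
Nia has value 927 mm → rank 2.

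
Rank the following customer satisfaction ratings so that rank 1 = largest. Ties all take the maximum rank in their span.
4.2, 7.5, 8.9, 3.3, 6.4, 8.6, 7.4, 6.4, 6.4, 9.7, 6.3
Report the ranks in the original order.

10, 4, 2, 11, 8, 3, 5, 8, 8, 1, 9

Sorted (descending): 9.7, 8.9, 8.6, 7.5, 7.4, 6.4, 6.4, 6.4, 6.3, 4.2, 3.3
The 3 values of 6.4 occupy positions 6–8 → each gets rank 8.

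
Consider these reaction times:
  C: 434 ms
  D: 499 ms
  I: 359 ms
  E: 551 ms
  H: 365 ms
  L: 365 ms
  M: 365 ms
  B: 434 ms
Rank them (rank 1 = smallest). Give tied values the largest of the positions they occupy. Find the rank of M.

4

Sorted (ascending): 359, 365, 365, 365, 434, 434, 499, 551
The 3 values of 365 occupy positions 2–4 → each gets rank 4.
The 2 values of 434 occupy positions 5–6 → each gets rank 6.
M has value 365 ms → rank 4.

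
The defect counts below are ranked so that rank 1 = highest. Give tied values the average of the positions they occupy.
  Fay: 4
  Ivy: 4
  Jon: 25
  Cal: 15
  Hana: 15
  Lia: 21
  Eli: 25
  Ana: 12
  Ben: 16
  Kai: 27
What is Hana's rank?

6.5

Sorted (descending): 27, 25, 25, 21, 16, 15, 15, 12, 4, 4
The 2 values of 25 occupy positions 2–3 → average rank (2+3)/2 = 2.5.
The 2 values of 15 occupy positions 6–7 → average rank (6+7)/2 = 6.5.
The 2 values of 4 occupy positions 9–10 → average rank (9+10)/2 = 9.5.
Hana has value 15 → rank 6.5.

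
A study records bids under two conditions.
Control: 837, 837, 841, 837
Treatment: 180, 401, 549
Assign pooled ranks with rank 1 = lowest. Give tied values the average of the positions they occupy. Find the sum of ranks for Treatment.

Sorted (ascending): 180, 401, 549, 837, 837, 837, 841
The 3 values of 837 occupy positions 4–6 → average rank 5.
Treatment values → pooled ranks: 180→1, 401→2, 549→3
Rank sum = 1 + 2 + 3 = 6

6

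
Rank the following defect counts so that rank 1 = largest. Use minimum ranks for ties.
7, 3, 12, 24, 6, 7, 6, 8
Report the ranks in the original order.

4, 8, 2, 1, 6, 4, 6, 3

Sorted (descending): 24, 12, 8, 7, 7, 6, 6, 3
The 2 values of 7 occupy positions 4–5 → each gets rank 4.
The 2 values of 6 occupy positions 6–7 → each gets rank 6.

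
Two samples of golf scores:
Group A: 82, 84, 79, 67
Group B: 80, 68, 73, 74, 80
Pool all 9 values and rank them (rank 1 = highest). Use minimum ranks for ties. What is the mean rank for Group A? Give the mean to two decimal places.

Sorted (descending): 84, 82, 80, 80, 79, 74, 73, 68, 67
The 2 values of 80 occupy positions 3–4 → each gets rank 3.
Group A values → pooled ranks: 82→2, 84→1, 79→5, 67→9
Mean rank = (2 + 1 + 5 + 9) / 4 = 4.25

4.25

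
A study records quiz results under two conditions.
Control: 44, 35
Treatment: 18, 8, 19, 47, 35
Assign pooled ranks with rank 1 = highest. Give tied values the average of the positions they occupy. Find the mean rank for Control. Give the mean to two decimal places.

2.75

Sorted (descending): 47, 44, 35, 35, 19, 18, 8
The 2 values of 35 occupy positions 3–4 → average rank (3+4)/2 = 3.5.
Control values → pooled ranks: 44→2, 35→3.5
Mean rank = (2 + 3.5) / 2 = 2.75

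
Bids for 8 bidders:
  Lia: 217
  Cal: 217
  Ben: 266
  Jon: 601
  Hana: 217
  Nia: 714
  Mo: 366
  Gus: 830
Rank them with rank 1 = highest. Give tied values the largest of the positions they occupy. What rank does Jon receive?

Sorted (descending): 830, 714, 601, 366, 266, 217, 217, 217
The 3 values of 217 occupy positions 6–8 → each gets rank 8.
Jon has value 601 → rank 3.

3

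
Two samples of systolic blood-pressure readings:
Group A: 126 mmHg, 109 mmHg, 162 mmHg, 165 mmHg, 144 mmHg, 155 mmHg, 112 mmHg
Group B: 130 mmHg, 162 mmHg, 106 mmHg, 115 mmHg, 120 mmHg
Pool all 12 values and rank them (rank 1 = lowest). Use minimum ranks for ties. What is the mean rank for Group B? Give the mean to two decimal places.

5.40

Sorted (ascending): 106, 109, 112, 115, 120, 126, 130, 144, 155, 162, 162, 165
The 2 values of 162 occupy positions 10–11 → each gets rank 10.
Group B values → pooled ranks: 130→7, 162→10, 106→1, 115→4, 120→5
Mean rank = (7 + 10 + 1 + 4 + 5) / 5 = 5.40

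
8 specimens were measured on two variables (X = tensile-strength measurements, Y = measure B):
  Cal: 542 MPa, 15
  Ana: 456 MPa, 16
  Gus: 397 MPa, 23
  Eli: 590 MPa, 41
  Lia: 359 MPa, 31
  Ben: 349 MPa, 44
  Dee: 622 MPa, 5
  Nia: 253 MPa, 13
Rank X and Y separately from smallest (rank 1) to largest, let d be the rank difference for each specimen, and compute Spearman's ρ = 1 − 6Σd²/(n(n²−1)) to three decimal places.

Ranks of variable 1: 6, 5, 4, 7, 3, 2, 8, 1
Ranks of variable 2: 3, 4, 5, 7, 6, 8, 1, 2
d = r₁ − r₂: 3, 1, -1, 0, -3, -6, 7, -1
d²: 9, 1, 1, 0, 9, 36, 49, 1; Σd² = 106
ρ = 1 − 6·106/(8·63) = 1 − 636/504 = -0.262

-0.262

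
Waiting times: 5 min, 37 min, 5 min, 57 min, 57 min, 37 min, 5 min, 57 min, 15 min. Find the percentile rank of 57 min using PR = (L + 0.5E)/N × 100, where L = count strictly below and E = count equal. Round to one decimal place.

N = 9.
Strictly below 57: 6. Equal to 57: 3.
PR = (6 + 0.5·3)/9 × 100 = 83.3

83.3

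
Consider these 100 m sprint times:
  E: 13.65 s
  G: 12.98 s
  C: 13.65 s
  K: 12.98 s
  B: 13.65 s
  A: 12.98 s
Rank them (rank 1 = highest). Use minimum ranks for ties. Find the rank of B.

Sorted (descending): 13.65, 13.65, 13.65, 12.98, 12.98, 12.98
The 3 values of 13.65 occupy positions 1–3 → each gets rank 1.
The 3 values of 12.98 occupy positions 4–6 → each gets rank 4.
B has value 13.65 s → rank 1.

1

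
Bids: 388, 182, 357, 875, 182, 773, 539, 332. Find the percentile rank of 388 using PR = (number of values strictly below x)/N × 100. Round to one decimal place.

N = 8.
Strictly below 388: 4. Equal to 388: 1.
PR = 4/8 × 100 = 50.0

50.0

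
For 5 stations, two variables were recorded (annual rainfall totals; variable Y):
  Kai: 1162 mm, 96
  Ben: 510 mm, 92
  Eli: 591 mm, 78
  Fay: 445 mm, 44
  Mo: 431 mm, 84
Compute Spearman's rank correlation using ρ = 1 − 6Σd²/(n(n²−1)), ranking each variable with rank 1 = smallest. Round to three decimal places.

Ranks of variable 1: 5, 3, 4, 2, 1
Ranks of variable 2: 5, 4, 2, 1, 3
d = r₁ − r₂: 0, -1, 2, 1, -2
d²: 0, 1, 4, 1, 4; Σd² = 10
ρ = 1 − 6·10/(5·24) = 1 − 60/120 = 0.500

0.500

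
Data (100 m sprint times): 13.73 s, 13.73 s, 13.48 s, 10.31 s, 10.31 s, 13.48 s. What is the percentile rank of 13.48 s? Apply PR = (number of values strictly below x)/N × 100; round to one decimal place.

33.3

N = 6.
Strictly below 13.48: 2. Equal to 13.48: 2.
PR = 2/6 × 100 = 33.3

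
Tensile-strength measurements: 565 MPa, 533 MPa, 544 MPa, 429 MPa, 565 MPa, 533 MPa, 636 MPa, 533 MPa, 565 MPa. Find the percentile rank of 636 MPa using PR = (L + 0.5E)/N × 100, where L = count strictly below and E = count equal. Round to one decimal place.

N = 9.
Strictly below 636: 8. Equal to 636: 1.
PR = (8 + 0.5·1)/9 × 100 = 94.4

94.4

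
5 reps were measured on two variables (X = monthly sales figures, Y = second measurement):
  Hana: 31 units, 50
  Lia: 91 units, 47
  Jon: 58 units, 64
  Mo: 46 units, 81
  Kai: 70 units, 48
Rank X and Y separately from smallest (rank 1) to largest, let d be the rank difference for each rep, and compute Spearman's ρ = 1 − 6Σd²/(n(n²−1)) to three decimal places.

Ranks of variable 1: 1, 5, 3, 2, 4
Ranks of variable 2: 3, 1, 4, 5, 2
d = r₁ − r₂: -2, 4, -1, -3, 2
d²: 4, 16, 1, 9, 4; Σd² = 34
ρ = 1 − 6·34/(5·24) = 1 − 204/120 = -0.700

-0.700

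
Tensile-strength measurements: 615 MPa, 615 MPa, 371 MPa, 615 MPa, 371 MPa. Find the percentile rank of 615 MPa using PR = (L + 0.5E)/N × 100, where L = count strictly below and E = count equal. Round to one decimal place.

70.0

N = 5.
Strictly below 615: 2. Equal to 615: 3.
PR = (2 + 0.5·3)/5 × 100 = 70.0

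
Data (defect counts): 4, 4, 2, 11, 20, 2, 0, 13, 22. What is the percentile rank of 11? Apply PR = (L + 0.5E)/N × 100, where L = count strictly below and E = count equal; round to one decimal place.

61.1

N = 9.
Strictly below 11: 5. Equal to 11: 1.
PR = (5 + 0.5·1)/9 × 100 = 61.1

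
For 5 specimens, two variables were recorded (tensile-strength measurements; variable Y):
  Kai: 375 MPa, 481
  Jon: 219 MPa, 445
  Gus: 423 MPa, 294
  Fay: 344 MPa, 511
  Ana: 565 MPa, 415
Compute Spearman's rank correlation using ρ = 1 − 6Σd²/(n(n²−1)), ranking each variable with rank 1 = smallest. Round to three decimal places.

-0.600

Ranks of variable 1: 3, 1, 4, 2, 5
Ranks of variable 2: 4, 3, 1, 5, 2
d = r₁ − r₂: -1, -2, 3, -3, 3
d²: 1, 4, 9, 9, 9; Σd² = 32
ρ = 1 − 6·32/(5·24) = 1 − 192/120 = -0.600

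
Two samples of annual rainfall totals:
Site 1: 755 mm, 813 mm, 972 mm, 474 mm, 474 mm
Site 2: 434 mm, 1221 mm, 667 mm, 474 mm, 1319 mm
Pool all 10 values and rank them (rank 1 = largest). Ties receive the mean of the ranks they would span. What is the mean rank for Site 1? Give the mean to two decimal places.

Sorted (descending): 1319, 1221, 972, 813, 755, 667, 474, 474, 474, 434
The 3 values of 474 occupy positions 7–9 → average rank 8.
Site 1 values → pooled ranks: 755→5, 813→4, 972→3, 474→8, 474→8
Mean rank = (5 + 4 + 3 + 8 + 8) / 5 = 5.60

5.60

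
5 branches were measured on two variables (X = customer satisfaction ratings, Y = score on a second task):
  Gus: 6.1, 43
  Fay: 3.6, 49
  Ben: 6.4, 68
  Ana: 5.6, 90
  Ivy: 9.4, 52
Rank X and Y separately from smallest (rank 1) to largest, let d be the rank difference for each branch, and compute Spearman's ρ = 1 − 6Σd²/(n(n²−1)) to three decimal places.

0.100

Ranks of variable 1: 3, 1, 4, 2, 5
Ranks of variable 2: 1, 2, 4, 5, 3
d = r₁ − r₂: 2, -1, 0, -3, 2
d²: 4, 1, 0, 9, 4; Σd² = 18
ρ = 1 − 6·18/(5·24) = 1 − 108/120 = 0.100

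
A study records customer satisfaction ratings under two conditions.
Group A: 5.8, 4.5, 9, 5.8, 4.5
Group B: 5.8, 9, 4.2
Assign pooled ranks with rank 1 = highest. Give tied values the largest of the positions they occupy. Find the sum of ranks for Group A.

26

Sorted (descending): 9, 9, 5.8, 5.8, 5.8, 4.5, 4.5, 4.2
The 2 values of 9 occupy positions 1–2 → each gets rank 2.
The 3 values of 5.8 occupy positions 3–5 → each gets rank 5.
The 2 values of 4.5 occupy positions 6–7 → each gets rank 7.
Group A values → pooled ranks: 5.8→5, 4.5→7, 9→2, 5.8→5, 4.5→7
Rank sum = 5 + 7 + 2 + 5 + 7 = 26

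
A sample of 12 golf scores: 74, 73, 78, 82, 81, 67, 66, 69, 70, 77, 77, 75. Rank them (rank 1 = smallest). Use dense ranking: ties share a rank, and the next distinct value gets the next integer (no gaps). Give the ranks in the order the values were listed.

Sorted (ascending): 66, 67, 69, 70, 73, 74, 75, 77, 77, 78, 81, 82
The 2 values of 77 share dense rank 8.
Remaining distinct values take the next consecutive integers.

6, 5, 9, 11, 10, 2, 1, 3, 4, 8, 8, 7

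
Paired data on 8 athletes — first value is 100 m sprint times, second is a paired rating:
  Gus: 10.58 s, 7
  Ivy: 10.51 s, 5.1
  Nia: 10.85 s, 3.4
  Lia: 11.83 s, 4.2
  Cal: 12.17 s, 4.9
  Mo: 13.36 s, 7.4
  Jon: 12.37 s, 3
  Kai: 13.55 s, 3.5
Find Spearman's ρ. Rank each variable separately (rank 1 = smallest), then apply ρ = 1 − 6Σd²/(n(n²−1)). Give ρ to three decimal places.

Ranks of variable 1: 2, 1, 3, 4, 5, 7, 6, 8
Ranks of variable 2: 7, 6, 2, 4, 5, 8, 1, 3
d = r₁ − r₂: -5, -5, 1, 0, 0, -1, 5, 5
d²: 25, 25, 1, 0, 0, 1, 25, 25; Σd² = 102
ρ = 1 − 6·102/(8·63) = 1 − 612/504 = -0.214

-0.214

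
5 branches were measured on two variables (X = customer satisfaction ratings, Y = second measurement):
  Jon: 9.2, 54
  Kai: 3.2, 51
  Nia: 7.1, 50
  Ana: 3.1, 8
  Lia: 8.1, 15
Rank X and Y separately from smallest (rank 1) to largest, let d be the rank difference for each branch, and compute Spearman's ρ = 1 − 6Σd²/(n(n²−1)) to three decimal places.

Ranks of variable 1: 5, 2, 3, 1, 4
Ranks of variable 2: 5, 4, 3, 1, 2
d = r₁ − r₂: 0, -2, 0, 0, 2
d²: 0, 4, 0, 0, 4; Σd² = 8
ρ = 1 − 6·8/(5·24) = 1 − 48/120 = 0.600

0.600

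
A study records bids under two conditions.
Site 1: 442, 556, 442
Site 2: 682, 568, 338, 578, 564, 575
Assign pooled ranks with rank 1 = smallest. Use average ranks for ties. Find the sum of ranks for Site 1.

9

Sorted (ascending): 338, 442, 442, 556, 564, 568, 575, 578, 682
The 2 values of 442 occupy positions 2–3 → average rank (2+3)/2 = 2.5.
Site 1 values → pooled ranks: 442→2.5, 556→4, 442→2.5
Rank sum = 2.5 + 4 + 2.5 = 9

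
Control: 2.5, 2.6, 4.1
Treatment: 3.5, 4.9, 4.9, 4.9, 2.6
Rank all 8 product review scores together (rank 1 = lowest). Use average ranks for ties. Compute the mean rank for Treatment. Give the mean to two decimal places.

Sorted (ascending): 2.5, 2.6, 2.6, 3.5, 4.1, 4.9, 4.9, 4.9
The 2 values of 2.6 occupy positions 2–3 → average rank (2+3)/2 = 2.5.
The 3 values of 4.9 occupy positions 6–8 → average rank 7.
Treatment values → pooled ranks: 3.5→4, 4.9→7, 4.9→7, 4.9→7, 2.6→2.5
Mean rank = (4 + 7 + 7 + 7 + 2.5) / 5 = 5.50

5.50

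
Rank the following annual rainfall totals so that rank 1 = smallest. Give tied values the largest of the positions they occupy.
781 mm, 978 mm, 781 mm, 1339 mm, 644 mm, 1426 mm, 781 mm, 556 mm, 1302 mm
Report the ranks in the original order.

Sorted (ascending): 556, 644, 781, 781, 781, 978, 1302, 1339, 1426
The 3 values of 781 occupy positions 3–5 → each gets rank 5.

5, 6, 5, 8, 2, 9, 5, 1, 7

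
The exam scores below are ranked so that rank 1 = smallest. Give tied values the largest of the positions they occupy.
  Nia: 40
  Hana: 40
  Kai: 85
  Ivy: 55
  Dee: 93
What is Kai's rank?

4

Sorted (ascending): 40, 40, 55, 85, 93
The 2 values of 40 occupy positions 1–2 → each gets rank 2.
Kai has value 85 → rank 4.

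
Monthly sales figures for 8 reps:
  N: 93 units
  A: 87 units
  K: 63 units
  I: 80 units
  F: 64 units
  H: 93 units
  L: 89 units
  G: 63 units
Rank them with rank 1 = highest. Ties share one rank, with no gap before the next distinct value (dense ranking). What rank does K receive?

Sorted (descending): 93, 93, 89, 87, 80, 64, 63, 63
The 2 values of 93 share dense rank 1.
The 2 values of 63 share dense rank 6.
Remaining distinct values take the next consecutive integers.
K has value 63 units → rank 6.

6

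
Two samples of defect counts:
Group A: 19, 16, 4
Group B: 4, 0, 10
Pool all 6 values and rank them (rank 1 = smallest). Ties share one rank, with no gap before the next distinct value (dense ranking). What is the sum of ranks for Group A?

Sorted (ascending): 0, 4, 4, 10, 16, 19
The 2 values of 4 share dense rank 2.
Remaining distinct values take the next consecutive integers.
Group A values → pooled ranks: 19→5, 16→4, 4→2
Rank sum = 5 + 4 + 2 = 11

11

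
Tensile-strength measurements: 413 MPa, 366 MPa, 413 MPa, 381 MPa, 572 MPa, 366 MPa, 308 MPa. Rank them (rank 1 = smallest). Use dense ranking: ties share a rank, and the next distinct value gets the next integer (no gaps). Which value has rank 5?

Sorted (ascending): 308, 366, 366, 381, 413, 413, 572
The 2 values of 366 share dense rank 2.
The 2 values of 413 share dense rank 4.
Remaining distinct values take the next consecutive integers.
Rank 5 → value 572.

572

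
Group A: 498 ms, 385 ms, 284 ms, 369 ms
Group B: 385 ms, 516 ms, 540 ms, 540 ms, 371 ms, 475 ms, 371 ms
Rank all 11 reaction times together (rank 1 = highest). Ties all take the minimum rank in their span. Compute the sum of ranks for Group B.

32

Sorted (descending): 540, 540, 516, 498, 475, 385, 385, 371, 371, 369, 284
The 2 values of 540 occupy positions 1–2 → each gets rank 1.
The 2 values of 385 occupy positions 6–7 → each gets rank 6.
The 2 values of 371 occupy positions 8–9 → each gets rank 8.
Group B values → pooled ranks: 385→6, 516→3, 540→1, 540→1, 371→8, 475→5, 371→8
Rank sum = 6 + 3 + 1 + 1 + 8 + 5 + 8 = 32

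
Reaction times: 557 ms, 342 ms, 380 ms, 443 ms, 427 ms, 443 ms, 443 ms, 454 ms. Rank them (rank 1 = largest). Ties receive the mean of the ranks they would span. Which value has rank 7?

Sorted (descending): 557, 454, 443, 443, 443, 427, 380, 342
The 3 values of 443 occupy positions 3–5 → average rank 4.
Rank 7 → value 380.

380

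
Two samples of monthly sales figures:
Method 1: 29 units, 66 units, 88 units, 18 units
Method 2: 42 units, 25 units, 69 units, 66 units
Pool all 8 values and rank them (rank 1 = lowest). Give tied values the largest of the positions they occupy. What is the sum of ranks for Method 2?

Sorted (ascending): 18, 25, 29, 42, 66, 66, 69, 88
The 2 values of 66 occupy positions 5–6 → each gets rank 6.
Method 2 values → pooled ranks: 42→4, 25→2, 69→7, 66→6
Rank sum = 4 + 2 + 7 + 6 = 19

19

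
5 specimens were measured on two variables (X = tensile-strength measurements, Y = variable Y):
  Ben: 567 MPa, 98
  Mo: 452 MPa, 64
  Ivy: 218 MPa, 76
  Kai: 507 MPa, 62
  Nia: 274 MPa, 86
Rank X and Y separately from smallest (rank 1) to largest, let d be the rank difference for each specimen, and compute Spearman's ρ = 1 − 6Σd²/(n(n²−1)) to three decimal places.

Ranks of variable 1: 5, 3, 1, 4, 2
Ranks of variable 2: 5, 2, 3, 1, 4
d = r₁ − r₂: 0, 1, -2, 3, -2
d²: 0, 1, 4, 9, 4; Σd² = 18
ρ = 1 − 6·18/(5·24) = 1 − 108/120 = 0.100

0.100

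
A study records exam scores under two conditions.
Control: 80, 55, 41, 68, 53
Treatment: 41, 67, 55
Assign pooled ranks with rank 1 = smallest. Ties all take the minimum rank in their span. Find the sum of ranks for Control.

Sorted (ascending): 41, 41, 53, 55, 55, 67, 68, 80
The 2 values of 41 occupy positions 1–2 → each gets rank 1.
The 2 values of 55 occupy positions 4–5 → each gets rank 4.
Control values → pooled ranks: 80→8, 55→4, 41→1, 68→7, 53→3
Rank sum = 8 + 4 + 1 + 7 + 3 = 23

23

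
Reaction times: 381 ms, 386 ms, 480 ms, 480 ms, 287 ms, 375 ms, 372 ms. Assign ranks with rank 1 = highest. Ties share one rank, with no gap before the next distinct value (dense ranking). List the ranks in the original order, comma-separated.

Sorted (descending): 480, 480, 386, 381, 375, 372, 287
The 2 values of 480 share dense rank 1.
Remaining distinct values take the next consecutive integers.

3, 2, 1, 1, 6, 4, 5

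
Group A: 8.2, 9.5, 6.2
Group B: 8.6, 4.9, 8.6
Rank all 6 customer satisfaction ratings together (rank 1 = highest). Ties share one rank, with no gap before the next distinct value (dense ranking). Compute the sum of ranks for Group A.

8

Sorted (descending): 9.5, 8.6, 8.6, 8.2, 6.2, 4.9
The 2 values of 8.6 share dense rank 2.
Remaining distinct values take the next consecutive integers.
Group A values → pooled ranks: 8.2→3, 9.5→1, 6.2→4
Rank sum = 3 + 1 + 4 = 8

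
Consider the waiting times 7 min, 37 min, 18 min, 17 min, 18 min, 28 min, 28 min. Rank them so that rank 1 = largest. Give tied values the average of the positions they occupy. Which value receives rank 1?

37

Sorted (descending): 37, 28, 28, 18, 18, 17, 7
The 2 values of 28 occupy positions 2–3 → average rank (2+3)/2 = 2.5.
The 2 values of 18 occupy positions 4–5 → average rank (4+5)/2 = 4.5.
Rank 1 → value 37.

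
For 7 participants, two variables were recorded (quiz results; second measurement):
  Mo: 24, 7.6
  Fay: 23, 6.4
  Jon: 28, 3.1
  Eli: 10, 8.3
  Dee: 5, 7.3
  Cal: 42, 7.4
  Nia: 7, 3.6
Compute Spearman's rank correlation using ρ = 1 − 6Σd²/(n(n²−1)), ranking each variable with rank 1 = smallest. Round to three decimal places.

Ranks of variable 1: 5, 4, 6, 3, 1, 7, 2
Ranks of variable 2: 6, 3, 1, 7, 4, 5, 2
d = r₁ − r₂: -1, 1, 5, -4, -3, 2, 0
d²: 1, 1, 25, 16, 9, 4, 0; Σd² = 56
ρ = 1 − 6·56/(7·48) = 1 − 336/336 = 0.000

0.000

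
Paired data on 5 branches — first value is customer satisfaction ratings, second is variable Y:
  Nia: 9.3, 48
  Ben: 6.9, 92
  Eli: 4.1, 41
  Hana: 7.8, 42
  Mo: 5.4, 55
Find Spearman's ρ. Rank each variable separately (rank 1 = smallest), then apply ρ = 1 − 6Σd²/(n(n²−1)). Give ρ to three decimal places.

0.200

Ranks of variable 1: 5, 3, 1, 4, 2
Ranks of variable 2: 3, 5, 1, 2, 4
d = r₁ − r₂: 2, -2, 0, 2, -2
d²: 4, 4, 0, 4, 4; Σd² = 16
ρ = 1 − 6·16/(5·24) = 1 − 96/120 = 0.200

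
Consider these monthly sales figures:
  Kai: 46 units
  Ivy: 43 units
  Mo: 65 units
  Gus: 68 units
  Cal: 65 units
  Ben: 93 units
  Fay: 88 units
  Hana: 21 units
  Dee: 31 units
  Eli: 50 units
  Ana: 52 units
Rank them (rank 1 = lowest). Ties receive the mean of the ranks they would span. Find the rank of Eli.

5

Sorted (ascending): 21, 31, 43, 46, 50, 52, 65, 65, 68, 88, 93
The 2 values of 65 occupy positions 7–8 → average rank (7+8)/2 = 7.5.
Eli has value 50 units → rank 5.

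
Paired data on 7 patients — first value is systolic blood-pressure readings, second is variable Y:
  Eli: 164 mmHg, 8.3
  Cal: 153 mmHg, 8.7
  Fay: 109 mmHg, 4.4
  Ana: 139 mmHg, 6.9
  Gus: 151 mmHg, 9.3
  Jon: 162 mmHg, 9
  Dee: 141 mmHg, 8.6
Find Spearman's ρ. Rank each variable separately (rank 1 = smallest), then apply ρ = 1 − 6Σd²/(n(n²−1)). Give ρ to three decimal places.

0.536

Ranks of variable 1: 7, 5, 1, 2, 4, 6, 3
Ranks of variable 2: 3, 5, 1, 2, 7, 6, 4
d = r₁ − r₂: 4, 0, 0, 0, -3, 0, -1
d²: 16, 0, 0, 0, 9, 0, 1; Σd² = 26
ρ = 1 − 6·26/(7·48) = 1 − 156/336 = 0.536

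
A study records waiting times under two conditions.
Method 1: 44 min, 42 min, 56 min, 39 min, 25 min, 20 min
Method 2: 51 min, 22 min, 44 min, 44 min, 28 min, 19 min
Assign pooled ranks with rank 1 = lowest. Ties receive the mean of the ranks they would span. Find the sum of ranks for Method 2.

38

Sorted (ascending): 19, 20, 22, 25, 28, 39, 42, 44, 44, 44, 51, 56
The 3 values of 44 occupy positions 8–10 → average rank 9.
Method 2 values → pooled ranks: 51→11, 22→3, 44→9, 44→9, 28→5, 19→1
Rank sum = 11 + 3 + 9 + 9 + 5 + 1 = 38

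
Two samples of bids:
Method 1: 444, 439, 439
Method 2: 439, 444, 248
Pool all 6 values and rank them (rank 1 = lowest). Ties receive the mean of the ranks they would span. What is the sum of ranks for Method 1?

Sorted (ascending): 248, 439, 439, 439, 444, 444
The 3 values of 439 occupy positions 2–4 → average rank 3.
The 2 values of 444 occupy positions 5–6 → average rank (5+6)/2 = 5.5.
Method 1 values → pooled ranks: 444→5.5, 439→3, 439→3
Rank sum = 5.5 + 3 + 3 = 11.5

11.5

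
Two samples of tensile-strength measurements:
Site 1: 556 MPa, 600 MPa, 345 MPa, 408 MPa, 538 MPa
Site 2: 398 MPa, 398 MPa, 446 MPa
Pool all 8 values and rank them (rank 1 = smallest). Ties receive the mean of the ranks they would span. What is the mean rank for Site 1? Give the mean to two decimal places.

5.20

Sorted (ascending): 345, 398, 398, 408, 446, 538, 556, 600
The 2 values of 398 occupy positions 2–3 → average rank (2+3)/2 = 2.5.
Site 1 values → pooled ranks: 556→7, 600→8, 345→1, 408→4, 538→6
Mean rank = (7 + 8 + 1 + 4 + 6) / 5 = 5.20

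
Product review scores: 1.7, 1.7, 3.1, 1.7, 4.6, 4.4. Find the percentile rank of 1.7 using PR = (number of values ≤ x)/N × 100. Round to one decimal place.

N = 6.
Strictly below 1.7: 0. Equal to 1.7: 3.
PR = 3/6 × 100 = 50.0

50.0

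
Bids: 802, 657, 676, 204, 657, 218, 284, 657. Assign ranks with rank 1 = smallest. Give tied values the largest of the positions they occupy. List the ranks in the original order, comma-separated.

Sorted (ascending): 204, 218, 284, 657, 657, 657, 676, 802
The 3 values of 657 occupy positions 4–6 → each gets rank 6.

8, 6, 7, 1, 6, 2, 3, 6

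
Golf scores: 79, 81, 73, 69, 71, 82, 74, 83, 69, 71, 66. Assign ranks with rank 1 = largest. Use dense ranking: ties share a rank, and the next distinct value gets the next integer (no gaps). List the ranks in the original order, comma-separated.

Sorted (descending): 83, 82, 81, 79, 74, 73, 71, 71, 69, 69, 66
The 2 values of 71 share dense rank 7.
The 2 values of 69 share dense rank 8.
Remaining distinct values take the next consecutive integers.

4, 3, 6, 8, 7, 2, 5, 1, 8, 7, 9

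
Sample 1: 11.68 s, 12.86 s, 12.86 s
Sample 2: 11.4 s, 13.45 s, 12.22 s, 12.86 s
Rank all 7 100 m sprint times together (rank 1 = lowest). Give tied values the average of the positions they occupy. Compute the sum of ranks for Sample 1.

Sorted (ascending): 11.4, 11.68, 12.22, 12.86, 12.86, 12.86, 13.45
The 3 values of 12.86 occupy positions 4–6 → average rank 5.
Sample 1 values → pooled ranks: 11.68→2, 12.86→5, 12.86→5
Rank sum = 2 + 5 + 5 = 12

12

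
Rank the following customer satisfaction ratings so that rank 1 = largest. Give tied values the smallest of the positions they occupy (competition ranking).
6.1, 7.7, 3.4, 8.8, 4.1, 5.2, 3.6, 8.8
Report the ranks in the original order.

4, 3, 8, 1, 6, 5, 7, 1

Sorted (descending): 8.8, 8.8, 7.7, 6.1, 5.2, 4.1, 3.6, 3.4
The 2 values of 8.8 occupy positions 1–2 → each gets rank 1.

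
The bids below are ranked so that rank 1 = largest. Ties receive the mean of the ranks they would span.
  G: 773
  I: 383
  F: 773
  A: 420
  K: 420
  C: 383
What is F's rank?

1.5

Sorted (descending): 773, 773, 420, 420, 383, 383
The 2 values of 773 occupy positions 1–2 → average rank (1+2)/2 = 1.5.
The 2 values of 420 occupy positions 3–4 → average rank (3+4)/2 = 3.5.
The 2 values of 383 occupy positions 5–6 → average rank (5+6)/2 = 5.5.
F has value 773 → rank 1.5.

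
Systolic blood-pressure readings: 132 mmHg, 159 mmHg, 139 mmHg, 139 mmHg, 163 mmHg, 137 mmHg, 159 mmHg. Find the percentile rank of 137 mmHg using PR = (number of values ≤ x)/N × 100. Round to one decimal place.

N = 7.
Strictly below 137: 1. Equal to 137: 1.
PR = 2/7 × 100 = 28.6

28.6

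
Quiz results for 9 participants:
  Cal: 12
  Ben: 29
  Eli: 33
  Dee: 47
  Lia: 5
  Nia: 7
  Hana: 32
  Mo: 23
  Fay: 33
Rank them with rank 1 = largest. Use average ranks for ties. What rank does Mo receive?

6

Sorted (descending): 47, 33, 33, 32, 29, 23, 12, 7, 5
The 2 values of 33 occupy positions 2–3 → average rank (2+3)/2 = 2.5.
Mo has value 23 → rank 6.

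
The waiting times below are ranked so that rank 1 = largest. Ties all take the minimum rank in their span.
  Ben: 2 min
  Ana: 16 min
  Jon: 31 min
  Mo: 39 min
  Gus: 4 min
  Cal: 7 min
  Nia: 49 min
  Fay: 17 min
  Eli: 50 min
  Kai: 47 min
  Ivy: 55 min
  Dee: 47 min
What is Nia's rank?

3

Sorted (descending): 55, 50, 49, 47, 47, 39, 31, 17, 16, 7, 4, 2
The 2 values of 47 occupy positions 4–5 → each gets rank 4.
Nia has value 49 min → rank 3.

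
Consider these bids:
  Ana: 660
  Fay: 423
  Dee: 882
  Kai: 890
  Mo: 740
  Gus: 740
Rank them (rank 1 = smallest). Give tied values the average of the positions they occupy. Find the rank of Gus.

3.5

Sorted (ascending): 423, 660, 740, 740, 882, 890
The 2 values of 740 occupy positions 3–4 → average rank (3+4)/2 = 3.5.
Gus has value 740 → rank 3.5.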